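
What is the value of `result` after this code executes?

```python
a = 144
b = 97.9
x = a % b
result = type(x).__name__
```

a is int; b is float; x is float; result = 'float'

'float'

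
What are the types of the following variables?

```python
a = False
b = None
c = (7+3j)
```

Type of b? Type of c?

b is assigned None, whose type is NoneType; c is assigned (7+3j), an int plus an imaginary literal (j suffix), which evaluates to complex

NoneType, complex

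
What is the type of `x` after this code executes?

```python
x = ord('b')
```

ord() returns int (code point)

int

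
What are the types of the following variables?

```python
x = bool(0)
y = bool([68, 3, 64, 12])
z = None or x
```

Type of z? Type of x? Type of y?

None or bool returns the bool; bool() returns bool; bool() returns bool

bool, bool, bool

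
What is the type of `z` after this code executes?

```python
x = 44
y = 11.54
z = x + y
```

int + float = float

float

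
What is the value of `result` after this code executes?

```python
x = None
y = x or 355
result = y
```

x = None; y = 355; result = 355

355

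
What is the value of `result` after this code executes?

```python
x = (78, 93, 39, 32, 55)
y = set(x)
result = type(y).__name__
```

x is tuple; y is set; result = 'set'

'set'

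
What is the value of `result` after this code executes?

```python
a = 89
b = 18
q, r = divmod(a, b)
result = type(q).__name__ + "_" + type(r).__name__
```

a is int; b is int; q is int; r is int; result = 'int_int'

'int_int'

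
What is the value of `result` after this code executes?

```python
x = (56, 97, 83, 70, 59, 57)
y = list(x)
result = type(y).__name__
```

x is tuple; y is list; result = 'list'

'list'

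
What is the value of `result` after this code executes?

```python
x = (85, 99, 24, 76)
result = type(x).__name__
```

x is tuple; result = 'tuple'

'tuple'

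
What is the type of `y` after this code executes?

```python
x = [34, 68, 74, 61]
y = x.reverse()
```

list.reverse() returns None

NoneType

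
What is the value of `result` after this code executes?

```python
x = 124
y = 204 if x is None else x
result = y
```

x = 124; y = 124; result = 124

124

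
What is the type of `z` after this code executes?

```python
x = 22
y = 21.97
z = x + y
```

int + float = float

float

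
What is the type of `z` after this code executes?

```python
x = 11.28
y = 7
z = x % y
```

float % int = float

float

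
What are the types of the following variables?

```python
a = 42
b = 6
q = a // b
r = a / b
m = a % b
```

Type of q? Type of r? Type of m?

// returns int; / returns float; % of ints returns int

int, float, int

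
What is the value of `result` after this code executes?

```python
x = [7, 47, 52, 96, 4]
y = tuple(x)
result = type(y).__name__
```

x is list; y is tuple; result = 'tuple'

'tuple'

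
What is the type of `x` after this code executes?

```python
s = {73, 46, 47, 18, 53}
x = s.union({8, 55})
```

set.union() returns a new set

set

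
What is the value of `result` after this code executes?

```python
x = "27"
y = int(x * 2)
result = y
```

x = '27'; y = 2727; result = 2727

2727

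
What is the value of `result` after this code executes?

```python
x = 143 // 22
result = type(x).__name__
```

x is int; result = 'int'

'int'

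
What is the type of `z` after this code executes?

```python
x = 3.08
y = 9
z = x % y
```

float % int = float

float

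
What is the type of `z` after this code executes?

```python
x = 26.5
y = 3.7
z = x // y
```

float // float = float

float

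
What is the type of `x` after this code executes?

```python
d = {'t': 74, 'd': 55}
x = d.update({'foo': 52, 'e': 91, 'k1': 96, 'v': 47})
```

dict.update() returns None

NoneType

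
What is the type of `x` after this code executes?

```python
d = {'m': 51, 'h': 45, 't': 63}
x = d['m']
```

Accessing dict[str, int] with str key returns int

int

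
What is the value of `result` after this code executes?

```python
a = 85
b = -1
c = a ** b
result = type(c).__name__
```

a is int; b is int; c is float; result = 'float'

'float'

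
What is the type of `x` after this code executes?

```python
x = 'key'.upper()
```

str.upper() returns str

str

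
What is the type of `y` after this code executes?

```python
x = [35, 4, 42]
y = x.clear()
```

list.clear() returns None

NoneType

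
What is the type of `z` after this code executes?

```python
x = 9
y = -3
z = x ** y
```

int ** negative = float

float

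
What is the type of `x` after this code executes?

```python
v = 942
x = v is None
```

'is' comparison returns bool

bool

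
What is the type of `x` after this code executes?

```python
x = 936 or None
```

'or' returns first truthy value

int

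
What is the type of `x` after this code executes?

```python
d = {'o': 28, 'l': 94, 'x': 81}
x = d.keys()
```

.keys() returns dict_keys view

dict_keys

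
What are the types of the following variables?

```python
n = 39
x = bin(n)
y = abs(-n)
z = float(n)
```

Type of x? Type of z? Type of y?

bin() returns str; float() returns float; abs() of int returns int

str, float, int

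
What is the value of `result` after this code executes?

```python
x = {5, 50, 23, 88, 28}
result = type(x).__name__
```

x is set; result = 'set'

'set'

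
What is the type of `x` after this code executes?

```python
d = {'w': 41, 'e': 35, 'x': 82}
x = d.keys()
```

.keys() returns dict_keys view

dict_keys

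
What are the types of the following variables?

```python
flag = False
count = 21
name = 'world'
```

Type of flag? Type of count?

flag is assigned the constant False, which has type bool; count is assigned a bare integer (no decimal point), so it is an int

bool, int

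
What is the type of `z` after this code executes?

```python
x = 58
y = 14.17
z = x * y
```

int * float = float

float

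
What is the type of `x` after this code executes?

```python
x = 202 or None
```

'or' returns first truthy value

int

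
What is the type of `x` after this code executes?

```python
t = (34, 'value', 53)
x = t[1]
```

Index 1 of tuple is a str literal

str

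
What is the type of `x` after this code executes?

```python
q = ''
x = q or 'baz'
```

'or' returns first truthy value (str)

str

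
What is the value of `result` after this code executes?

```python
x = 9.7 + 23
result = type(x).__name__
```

x is float; result = 'float'

'float'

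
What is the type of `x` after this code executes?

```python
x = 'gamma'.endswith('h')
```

str.endswith() returns bool

bool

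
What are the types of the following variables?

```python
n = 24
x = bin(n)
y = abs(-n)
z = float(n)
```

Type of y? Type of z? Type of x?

abs() of int returns int; float() returns float; bin() returns str

int, float, str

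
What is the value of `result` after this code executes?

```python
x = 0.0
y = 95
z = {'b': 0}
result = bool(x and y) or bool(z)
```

x = 0.0; y = 95; z = {'b': 0}; result = True

True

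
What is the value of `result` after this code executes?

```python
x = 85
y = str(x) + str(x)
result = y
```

x = 85; y = '8585'; result = '8585'

'8585'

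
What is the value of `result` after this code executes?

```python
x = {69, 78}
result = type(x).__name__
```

x is set; result = 'set'

'set'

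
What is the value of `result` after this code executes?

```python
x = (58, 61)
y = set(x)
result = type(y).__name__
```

x is tuple; y is set; result = 'set'

'set'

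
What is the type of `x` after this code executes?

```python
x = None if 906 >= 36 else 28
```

906 >= 36 is True, so the if branch is taken

NoneType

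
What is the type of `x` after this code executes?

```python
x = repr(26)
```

repr() returns str

str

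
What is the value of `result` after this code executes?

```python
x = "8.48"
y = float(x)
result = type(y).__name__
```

x is str; y is float; result = 'float'

'float'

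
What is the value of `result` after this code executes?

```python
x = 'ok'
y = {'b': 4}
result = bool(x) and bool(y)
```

x = 'ok'; y = {'b': 4}; result = True

True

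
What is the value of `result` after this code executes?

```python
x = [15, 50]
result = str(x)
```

x = [15, 50]; result = '[15, 50]'

'[15, 50]'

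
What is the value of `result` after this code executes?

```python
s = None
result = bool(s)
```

s = None; result = False

False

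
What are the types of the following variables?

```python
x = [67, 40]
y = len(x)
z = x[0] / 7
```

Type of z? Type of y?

int / int = float; len() returns int

float, int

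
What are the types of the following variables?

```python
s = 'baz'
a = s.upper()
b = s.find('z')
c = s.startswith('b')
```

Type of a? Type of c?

upper() returns str; startswith() returns bool

str, bool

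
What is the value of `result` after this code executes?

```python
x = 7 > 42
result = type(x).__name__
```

x is bool; result = 'bool'

'bool'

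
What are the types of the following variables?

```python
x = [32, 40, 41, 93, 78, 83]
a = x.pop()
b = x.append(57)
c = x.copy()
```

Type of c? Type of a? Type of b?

copy() returns list; pop() returns element; append() returns None

list, int, NoneType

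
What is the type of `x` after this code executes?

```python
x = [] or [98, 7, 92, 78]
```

'or' returns first truthy value (list)

list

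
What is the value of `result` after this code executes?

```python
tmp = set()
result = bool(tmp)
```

tmp = set(); result = False

False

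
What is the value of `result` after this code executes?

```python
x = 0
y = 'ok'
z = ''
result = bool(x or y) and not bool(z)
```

x = 0; y = 'ok'; z = ''; result = True

True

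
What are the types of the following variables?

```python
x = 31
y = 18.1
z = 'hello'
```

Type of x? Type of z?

x is assigned a bare integer (no decimal point), so it is an int; z is assigned a quoted string literal, so it is a str

int, str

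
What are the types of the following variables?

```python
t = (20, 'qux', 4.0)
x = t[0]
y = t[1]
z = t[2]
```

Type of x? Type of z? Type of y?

tuple[0] is int; tuple[2] is float; tuple[1] is str

int, float, str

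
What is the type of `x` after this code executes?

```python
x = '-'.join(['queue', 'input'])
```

str.join() returns str

str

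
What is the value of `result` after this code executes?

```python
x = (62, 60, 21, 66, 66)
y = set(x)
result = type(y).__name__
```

x is tuple; y is set; result = 'set'

'set'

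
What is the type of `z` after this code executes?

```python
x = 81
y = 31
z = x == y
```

Equality comparison returns bool

bool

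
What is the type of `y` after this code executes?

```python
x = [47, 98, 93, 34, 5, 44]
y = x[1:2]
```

Slicing a list returns a list

list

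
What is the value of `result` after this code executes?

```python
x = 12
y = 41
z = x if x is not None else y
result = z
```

x = 12; y = 41; z = 12; result = 12

12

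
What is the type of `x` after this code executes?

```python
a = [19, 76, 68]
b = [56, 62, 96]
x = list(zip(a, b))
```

list(zip()) returns a list of tuples

list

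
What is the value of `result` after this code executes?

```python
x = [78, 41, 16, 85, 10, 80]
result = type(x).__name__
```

x is list; result = 'list'

'list'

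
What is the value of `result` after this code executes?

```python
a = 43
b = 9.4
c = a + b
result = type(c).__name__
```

a is int; b is float; c is float; result = 'float'

'float'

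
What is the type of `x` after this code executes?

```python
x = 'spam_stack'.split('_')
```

str.split() returns list

list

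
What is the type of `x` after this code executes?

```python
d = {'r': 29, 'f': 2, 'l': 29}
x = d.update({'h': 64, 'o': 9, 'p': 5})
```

dict.update() returns None

NoneType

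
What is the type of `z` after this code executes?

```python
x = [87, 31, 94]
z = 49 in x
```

'in' operator returns bool

bool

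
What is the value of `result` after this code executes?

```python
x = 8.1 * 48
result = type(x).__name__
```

x is float; result = 'float'

'float'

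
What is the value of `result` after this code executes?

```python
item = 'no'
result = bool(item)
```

item = 'no'; result = True

True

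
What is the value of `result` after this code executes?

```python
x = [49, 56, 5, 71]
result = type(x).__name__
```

x is list; result = 'list'

'list'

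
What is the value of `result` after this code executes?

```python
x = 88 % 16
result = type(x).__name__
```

x is int; result = 'int'

'int'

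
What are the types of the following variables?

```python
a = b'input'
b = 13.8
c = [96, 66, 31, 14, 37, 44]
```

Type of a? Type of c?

a is assigned a bytes literal (b'...' prefix); c is assigned a list literal (square brackets)

bytes, list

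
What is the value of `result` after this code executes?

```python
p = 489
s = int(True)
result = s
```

p = 489; s = 1; result = 1

1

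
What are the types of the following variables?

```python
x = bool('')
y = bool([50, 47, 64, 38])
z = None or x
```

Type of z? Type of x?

None or bool returns the bool; bool() returns bool

bool, bool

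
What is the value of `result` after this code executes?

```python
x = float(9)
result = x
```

x = 9.0; result = 9.0

9.0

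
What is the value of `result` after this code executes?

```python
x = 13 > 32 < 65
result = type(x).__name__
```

x is bool; result = 'bool'

'bool'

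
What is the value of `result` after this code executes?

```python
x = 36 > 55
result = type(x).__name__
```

x is bool; result = 'bool'

'bool'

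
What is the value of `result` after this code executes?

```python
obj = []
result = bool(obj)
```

obj = []; result = False

False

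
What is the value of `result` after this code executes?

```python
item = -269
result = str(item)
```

item = -269; result = '-269'

'-269'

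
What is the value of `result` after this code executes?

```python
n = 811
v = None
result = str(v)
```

n = 811; v = None; result = 'None'

'None'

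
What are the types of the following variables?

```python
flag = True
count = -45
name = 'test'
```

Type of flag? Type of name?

flag is assigned the constant True, which has type bool; name is assigned a quoted string literal, so it is a str

bool, str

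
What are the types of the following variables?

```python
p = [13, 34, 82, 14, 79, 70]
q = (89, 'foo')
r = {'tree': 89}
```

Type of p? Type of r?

p is assigned a list literal (square brackets); r is assigned a dict literal ({key: value})

list, dict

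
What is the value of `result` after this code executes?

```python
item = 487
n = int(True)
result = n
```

item = 487; n = 1; result = 1

1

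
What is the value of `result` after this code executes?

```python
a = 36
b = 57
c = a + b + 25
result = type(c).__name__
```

a is int; b is int; c is int; result = 'int'

'int'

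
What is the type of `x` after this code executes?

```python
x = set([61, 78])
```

set() constructor returns set

set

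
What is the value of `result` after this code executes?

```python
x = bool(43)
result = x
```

x = True; result = True

True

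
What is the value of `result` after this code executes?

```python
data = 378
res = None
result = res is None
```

data = 378; res = None; result = True

True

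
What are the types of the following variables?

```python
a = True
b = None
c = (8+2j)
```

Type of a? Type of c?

a is assigned the constant True, which has type bool; c is assigned (8+2j), an int plus an imaginary literal (j suffix), which evaluates to complex

bool, complex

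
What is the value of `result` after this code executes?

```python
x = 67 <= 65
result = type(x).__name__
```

x is bool; result = 'bool'

'bool'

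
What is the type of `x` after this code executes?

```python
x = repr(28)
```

repr() returns str

str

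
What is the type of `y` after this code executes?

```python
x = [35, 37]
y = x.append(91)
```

list.append() returns None (mutates in place)

NoneType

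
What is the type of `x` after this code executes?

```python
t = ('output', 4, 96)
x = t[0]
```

Index 0 of tuple is a str literal

str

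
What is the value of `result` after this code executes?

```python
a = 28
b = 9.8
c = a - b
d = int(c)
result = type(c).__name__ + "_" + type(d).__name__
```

a is int; b is float; c is float; d is int; result = 'float_int'

'float_int'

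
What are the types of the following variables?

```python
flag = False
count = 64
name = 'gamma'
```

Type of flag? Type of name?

flag is assigned the constant False, which has type bool; name is assigned a quoted string literal, so it is a str

bool, str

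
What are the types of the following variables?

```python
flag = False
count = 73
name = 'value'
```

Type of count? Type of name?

count is assigned a bare integer (no decimal point), so it is an int; name is assigned a quoted string literal, so it is a str

int, str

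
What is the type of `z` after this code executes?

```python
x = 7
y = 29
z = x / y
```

int / int = float

float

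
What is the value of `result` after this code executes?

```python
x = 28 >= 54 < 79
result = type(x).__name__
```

x is bool; result = 'bool'

'bool'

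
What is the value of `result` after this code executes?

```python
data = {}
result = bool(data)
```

data = {}; result = False

False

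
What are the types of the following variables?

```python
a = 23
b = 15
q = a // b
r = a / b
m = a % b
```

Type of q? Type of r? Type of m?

// returns int; / returns float; % of ints returns int

int, float, int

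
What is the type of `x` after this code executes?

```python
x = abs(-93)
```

abs() of int returns int

int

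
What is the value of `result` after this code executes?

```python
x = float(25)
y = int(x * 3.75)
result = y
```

x = 25.0; y = 93; result = 93

93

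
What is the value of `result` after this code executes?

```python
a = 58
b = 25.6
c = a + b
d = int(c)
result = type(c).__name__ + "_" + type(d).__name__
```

a is int; b is float; c is float; d is int; result = 'float_int'

'float_int'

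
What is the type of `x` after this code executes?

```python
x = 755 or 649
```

'or' returns first truthy value (int)

int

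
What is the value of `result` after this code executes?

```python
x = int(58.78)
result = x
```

x = 58; result = 58

58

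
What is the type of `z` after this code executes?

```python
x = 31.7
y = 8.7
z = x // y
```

float // float = float

float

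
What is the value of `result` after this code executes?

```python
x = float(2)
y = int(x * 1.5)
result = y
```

x = 2.0; y = 3; result = 3

3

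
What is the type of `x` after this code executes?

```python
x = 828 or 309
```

'or' returns first truthy value (int)

int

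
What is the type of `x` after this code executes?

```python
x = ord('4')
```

ord() returns int (code point)

int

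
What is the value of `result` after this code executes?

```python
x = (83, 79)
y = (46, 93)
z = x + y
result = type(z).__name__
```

x is tuple; y is tuple; z is tuple; result = 'tuple'

'tuple'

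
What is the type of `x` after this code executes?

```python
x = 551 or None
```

'or' returns first truthy value

int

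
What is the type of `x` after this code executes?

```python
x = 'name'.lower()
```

str.lower() returns str

str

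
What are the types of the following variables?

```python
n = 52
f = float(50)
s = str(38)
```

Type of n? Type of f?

n is assigned a bare integer (no decimal point), so it is an int; f is assigned the result of calling float(), which returns a float

int, float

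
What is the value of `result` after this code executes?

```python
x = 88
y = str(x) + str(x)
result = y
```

x = 88; y = '8888'; result = '8888'

'8888'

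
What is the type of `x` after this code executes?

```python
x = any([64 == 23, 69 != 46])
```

any() returns bool

bool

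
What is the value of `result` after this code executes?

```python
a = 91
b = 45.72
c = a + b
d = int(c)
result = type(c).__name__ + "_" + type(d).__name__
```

a is int; b is float; c is float; d is int; result = 'float_int'

'float_int'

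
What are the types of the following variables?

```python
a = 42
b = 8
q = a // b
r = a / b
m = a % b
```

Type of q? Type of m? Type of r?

// returns int; % of ints returns int; / returns float

int, int, float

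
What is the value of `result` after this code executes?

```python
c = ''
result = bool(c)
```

c = ''; result = False

False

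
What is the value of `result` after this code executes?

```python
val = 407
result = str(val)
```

val = 407; result = '407'

'407'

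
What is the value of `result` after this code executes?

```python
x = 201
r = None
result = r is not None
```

x = 201; r = None; result = False

False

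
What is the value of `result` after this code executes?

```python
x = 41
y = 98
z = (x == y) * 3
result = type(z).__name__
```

x is int; y is int; z is int; result = 'int'

'int'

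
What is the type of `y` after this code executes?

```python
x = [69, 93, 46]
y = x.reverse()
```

list.reverse() returns None

NoneType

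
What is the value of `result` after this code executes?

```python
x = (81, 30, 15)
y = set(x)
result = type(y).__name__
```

x is tuple; y is set; result = 'set'

'set'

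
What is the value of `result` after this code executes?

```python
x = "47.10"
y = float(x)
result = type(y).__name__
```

x is str; y is float; result = 'float'

'float'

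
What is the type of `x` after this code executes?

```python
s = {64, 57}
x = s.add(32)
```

set.add() returns None (mutates in place)

NoneType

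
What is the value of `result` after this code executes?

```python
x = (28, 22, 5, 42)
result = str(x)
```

x = (28, 22, 5, 42); result = '(28, 22, 5, 42)'

'(28, 22, 5, 42)'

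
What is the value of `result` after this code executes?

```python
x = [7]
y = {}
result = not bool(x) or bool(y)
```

x = [7]; y = {}; result = False

False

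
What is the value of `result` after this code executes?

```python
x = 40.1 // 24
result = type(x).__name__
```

x is float; result = 'float'

'float'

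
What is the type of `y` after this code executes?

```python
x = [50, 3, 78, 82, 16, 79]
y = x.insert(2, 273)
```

list.insert() returns None

NoneType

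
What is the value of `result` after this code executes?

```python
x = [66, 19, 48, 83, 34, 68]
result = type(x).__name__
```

x is list; result = 'list'

'list'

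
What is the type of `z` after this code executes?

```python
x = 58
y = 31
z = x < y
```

Comparison returns bool

bool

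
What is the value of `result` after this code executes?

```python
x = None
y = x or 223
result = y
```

x = None; y = 223; result = 223

223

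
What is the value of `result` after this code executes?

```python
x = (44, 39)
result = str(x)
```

x = (44, 39); result = '(44, 39)'

'(44, 39)'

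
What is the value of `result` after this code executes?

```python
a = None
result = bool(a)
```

a = None; result = False

False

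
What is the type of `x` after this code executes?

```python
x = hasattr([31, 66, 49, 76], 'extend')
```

hasattr() returns bool

bool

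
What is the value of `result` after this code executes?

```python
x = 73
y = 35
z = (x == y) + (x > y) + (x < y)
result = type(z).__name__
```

x is int; y is int; z is int; result = 'int'

'int'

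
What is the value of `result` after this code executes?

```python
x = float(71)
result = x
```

x = 71.0; result = 71.0

71.0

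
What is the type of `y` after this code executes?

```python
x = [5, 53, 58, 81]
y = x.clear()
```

list.clear() returns None

NoneType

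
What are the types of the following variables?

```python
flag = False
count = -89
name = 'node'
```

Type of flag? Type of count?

flag is assigned the constant False, which has type bool; count is assigned a bare integer (no decimal point), so it is an int

bool, int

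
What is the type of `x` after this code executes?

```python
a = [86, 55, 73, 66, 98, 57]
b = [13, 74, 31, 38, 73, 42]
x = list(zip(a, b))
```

list(zip()) returns a list of tuples

list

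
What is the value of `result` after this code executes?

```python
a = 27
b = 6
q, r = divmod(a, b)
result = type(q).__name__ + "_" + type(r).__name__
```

a is int; b is int; q is int; r is int; result = 'int_int'

'int_int'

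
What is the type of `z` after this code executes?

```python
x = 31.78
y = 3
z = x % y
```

float % int = float

float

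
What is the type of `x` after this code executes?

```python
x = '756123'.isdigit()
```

str.isdigit() returns bool

bool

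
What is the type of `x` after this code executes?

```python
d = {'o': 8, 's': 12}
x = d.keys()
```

.keys() returns dict_keys view

dict_keys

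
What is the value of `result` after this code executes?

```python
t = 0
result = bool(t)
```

t = 0; result = False

False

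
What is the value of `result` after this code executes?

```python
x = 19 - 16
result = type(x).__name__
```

x is int; result = 'int'

'int'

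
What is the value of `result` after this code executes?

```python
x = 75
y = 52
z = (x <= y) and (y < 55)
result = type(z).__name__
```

x is int; y is int; z is bool; result = 'bool'

'bool'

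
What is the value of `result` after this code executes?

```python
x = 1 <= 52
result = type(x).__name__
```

x is bool; result = 'bool'

'bool'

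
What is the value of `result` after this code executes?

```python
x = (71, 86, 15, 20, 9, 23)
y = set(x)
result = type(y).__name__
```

x is tuple; y is set; result = 'set'

'set'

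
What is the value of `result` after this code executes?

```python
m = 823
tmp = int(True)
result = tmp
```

m = 823; tmp = 1; result = 1

1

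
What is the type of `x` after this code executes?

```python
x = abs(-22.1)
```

abs() of float returns float

float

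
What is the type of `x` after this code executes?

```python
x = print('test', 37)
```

print() returns None

NoneType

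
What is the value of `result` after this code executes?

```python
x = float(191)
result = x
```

x = 191.0; result = 191.0

191.0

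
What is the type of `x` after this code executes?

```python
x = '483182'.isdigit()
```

str.isdigit() returns bool

bool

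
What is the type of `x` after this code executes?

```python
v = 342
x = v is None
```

'is' comparison returns bool

bool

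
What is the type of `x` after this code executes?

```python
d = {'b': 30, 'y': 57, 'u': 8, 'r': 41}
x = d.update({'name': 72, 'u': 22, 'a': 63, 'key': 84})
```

dict.update() returns None

NoneType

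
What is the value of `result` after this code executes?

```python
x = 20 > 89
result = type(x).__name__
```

x is bool; result = 'bool'

'bool'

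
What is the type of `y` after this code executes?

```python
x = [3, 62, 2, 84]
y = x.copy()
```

list.copy() returns list

list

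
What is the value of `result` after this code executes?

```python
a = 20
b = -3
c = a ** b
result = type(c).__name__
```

a is int; b is int; c is float; result = 'float'

'float'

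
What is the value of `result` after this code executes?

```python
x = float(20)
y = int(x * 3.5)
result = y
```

x = 20.0; y = 70; result = 70

70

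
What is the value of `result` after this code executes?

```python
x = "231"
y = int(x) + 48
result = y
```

x = '231'; y = 279; result = 279

279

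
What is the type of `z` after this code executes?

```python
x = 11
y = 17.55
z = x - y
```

int - float = float

float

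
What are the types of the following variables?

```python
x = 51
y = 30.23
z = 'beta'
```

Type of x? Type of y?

x is assigned a bare integer (no decimal point), so it is an int; y is assigned a number with a decimal point, so it is a float

int, float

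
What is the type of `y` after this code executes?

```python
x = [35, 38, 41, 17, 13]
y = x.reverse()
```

list.reverse() returns None

NoneType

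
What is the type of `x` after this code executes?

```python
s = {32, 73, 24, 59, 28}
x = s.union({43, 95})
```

set.union() returns a new set

set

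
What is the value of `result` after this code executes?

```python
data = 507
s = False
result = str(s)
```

data = 507; s = False; result = 'False'

'False'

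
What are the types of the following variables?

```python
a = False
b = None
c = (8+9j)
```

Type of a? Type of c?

a is assigned the constant False, which has type bool; c is assigned (8+9j), an int plus an imaginary literal (j suffix), which evaluates to complex

bool, complex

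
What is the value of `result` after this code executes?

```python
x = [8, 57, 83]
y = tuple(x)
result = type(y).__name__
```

x is list; y is tuple; result = 'tuple'

'tuple'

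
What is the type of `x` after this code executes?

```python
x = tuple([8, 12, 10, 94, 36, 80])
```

tuple() constructor returns tuple

tuple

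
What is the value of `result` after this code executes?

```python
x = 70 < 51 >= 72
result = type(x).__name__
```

x is bool; result = 'bool'

'bool'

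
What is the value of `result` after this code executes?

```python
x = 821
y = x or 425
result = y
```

x = 821; y = 821; result = 821

821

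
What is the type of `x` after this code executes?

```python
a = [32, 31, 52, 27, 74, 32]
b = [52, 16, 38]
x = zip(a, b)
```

zip() returns a zip object

zip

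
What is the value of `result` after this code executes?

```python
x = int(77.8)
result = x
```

x = 77; result = 77

77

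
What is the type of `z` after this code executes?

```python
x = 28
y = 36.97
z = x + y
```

int + float = float

float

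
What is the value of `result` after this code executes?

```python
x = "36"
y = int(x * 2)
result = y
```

x = '36'; y = 3636; result = 3636

3636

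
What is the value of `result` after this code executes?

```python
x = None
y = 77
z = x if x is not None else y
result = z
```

x = None; y = 77; z = 77; result = 77

77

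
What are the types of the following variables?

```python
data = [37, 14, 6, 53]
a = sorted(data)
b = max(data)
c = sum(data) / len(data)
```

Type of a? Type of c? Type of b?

sorted() returns list; int / int = float; max of ints returns int

list, float, int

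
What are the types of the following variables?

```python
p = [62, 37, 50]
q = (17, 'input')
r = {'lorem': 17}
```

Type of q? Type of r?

q is assigned a tuple (parenthesized, comma-separated values); r is assigned a dict literal ({key: value})

tuple, dict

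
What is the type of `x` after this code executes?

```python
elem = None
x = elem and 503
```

'and' returns first falsy value (None)

NoneType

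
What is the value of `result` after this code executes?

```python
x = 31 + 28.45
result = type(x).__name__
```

x is float; result = 'float'

'float'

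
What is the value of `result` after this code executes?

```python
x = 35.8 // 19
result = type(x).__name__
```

x is float; result = 'float'

'float'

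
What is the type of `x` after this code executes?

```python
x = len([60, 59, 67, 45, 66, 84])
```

len() always returns int

int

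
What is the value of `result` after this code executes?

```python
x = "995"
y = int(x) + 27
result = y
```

x = '995'; y = 1022; result = 1022

1022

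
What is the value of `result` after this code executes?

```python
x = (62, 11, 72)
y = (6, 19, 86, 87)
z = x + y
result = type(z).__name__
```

x is tuple; y is tuple; z is tuple; result = 'tuple'

'tuple'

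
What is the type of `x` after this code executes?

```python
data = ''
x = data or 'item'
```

'or' returns first truthy value (str)

str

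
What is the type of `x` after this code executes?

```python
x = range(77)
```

range() returns a range object

range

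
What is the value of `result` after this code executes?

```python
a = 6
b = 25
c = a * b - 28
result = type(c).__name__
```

a is int; b is int; c is int; result = 'int'

'int'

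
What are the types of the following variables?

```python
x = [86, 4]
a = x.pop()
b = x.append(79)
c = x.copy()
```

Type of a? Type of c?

pop() returns element; copy() returns list

int, list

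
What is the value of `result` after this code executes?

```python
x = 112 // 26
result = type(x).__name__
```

x is int; result = 'int'

'int'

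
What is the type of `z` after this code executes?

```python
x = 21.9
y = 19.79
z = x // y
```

float // float = float

float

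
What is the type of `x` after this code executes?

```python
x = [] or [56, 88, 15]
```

'or' returns first truthy value (list)

list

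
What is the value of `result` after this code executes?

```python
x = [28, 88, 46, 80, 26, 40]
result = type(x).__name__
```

x is list; result = 'list'

'list'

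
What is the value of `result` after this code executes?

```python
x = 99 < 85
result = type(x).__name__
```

x is bool; result = 'bool'

'bool'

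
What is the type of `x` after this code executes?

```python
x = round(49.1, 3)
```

round() with decimal places returns float

float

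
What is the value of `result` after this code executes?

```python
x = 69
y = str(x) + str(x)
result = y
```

x = 69; y = '6969'; result = '6969'

'6969'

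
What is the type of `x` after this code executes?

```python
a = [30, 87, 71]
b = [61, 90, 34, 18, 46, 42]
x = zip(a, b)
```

zip() returns a zip object

zip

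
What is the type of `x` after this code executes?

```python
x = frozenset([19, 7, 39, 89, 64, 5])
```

frozenset() returns frozenset

frozenset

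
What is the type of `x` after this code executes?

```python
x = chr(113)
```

chr() returns str (single char)

str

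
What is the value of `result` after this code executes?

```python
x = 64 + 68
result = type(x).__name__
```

x is int; result = 'int'

'int'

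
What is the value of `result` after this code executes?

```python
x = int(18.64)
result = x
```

x = 18; result = 18

18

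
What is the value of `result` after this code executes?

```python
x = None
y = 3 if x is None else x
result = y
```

x = None; y = 3; result = 3

3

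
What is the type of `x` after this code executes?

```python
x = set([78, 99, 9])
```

set() constructor returns set

set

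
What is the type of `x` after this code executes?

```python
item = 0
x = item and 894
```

'and' returns first falsy value (0 is int)

int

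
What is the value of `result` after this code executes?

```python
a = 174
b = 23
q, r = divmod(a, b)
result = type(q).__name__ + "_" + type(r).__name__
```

a is int; b is int; q is int; r is int; result = 'int_int'

'int_int'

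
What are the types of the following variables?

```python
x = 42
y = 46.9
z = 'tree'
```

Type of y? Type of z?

y is assigned a number with a decimal point, so it is a float; z is assigned a quoted string literal, so it is a str

float, str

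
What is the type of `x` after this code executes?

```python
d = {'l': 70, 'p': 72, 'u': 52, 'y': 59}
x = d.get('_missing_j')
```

dict.get() returns None when key not found

NoneType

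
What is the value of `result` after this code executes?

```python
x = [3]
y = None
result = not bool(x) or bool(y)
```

x = [3]; y = None; result = False

False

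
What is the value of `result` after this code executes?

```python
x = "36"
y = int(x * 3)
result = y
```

x = '36'; y = 363636; result = 363636

363636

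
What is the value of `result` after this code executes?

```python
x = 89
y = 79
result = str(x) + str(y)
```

x = 89; y = 79; result = '8979'

'8979'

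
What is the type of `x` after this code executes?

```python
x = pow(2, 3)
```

pow(int, int) returns int

int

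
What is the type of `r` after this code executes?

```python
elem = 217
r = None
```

None has type NoneType

NoneType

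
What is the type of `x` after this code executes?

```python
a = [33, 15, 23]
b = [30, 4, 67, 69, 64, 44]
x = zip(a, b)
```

zip() returns a zip object

zip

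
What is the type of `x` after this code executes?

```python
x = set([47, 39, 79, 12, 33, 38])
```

set() constructor returns set

set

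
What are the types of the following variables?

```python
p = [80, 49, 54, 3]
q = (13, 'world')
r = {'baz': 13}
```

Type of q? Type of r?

q is assigned a tuple (parenthesized, comma-separated values); r is assigned a dict literal ({key: value})

tuple, dict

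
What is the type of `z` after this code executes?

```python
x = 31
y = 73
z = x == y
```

Equality comparison returns bool

bool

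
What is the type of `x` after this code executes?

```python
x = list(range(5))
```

list(range()) returns list

list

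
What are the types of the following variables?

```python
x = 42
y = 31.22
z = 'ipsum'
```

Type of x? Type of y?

x is assigned a bare integer (no decimal point), so it is an int; y is assigned a number with a decimal point, so it is a float

int, float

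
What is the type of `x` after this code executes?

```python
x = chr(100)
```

chr() returns str (single char)

str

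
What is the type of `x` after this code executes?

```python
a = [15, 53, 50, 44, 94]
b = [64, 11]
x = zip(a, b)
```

zip() returns a zip object

zip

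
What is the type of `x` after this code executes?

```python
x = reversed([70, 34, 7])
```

reversed() on a list returns list_reverseiterator

list_reverseiterator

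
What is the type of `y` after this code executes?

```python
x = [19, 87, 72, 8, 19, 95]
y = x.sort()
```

list.sort() returns None (mutates in place)

NoneType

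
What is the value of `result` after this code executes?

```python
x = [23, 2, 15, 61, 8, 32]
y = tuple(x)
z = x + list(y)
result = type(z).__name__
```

x is list; y is tuple; z is list; result = 'list'

'list'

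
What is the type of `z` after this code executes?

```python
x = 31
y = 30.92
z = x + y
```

int + float = float

float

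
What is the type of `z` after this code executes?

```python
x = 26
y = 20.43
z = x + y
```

int + float = float

float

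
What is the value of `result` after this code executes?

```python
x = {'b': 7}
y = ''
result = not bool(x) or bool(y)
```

x = {'b': 7}; y = ''; result = False

False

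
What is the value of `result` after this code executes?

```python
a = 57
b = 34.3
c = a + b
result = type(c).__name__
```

a is int; b is float; c is float; result = 'float'

'float'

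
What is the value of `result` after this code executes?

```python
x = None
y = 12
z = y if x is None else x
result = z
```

x = None; y = 12; z = 12; result = 12

12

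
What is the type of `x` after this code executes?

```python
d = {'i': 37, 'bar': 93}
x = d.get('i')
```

dict.get() returns value type when found

int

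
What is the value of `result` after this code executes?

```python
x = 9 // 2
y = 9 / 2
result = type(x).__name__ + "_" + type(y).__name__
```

x is int; y is float; result = 'int_float'

'int_float'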